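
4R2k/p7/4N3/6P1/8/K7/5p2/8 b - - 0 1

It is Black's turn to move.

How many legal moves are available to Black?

Black to move; king on h8.
In check: yes, from the white rook on e8.
Legal moves: Kh7.
Count: 1.

1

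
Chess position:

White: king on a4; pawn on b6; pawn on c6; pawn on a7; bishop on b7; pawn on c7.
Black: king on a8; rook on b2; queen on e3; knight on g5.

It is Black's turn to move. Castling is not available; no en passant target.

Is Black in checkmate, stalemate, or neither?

checkmate

Black to move; black king on a8.
In check: yes, from the white bishop on b7.
King squares — a7: attacked by Pb6; b7: attacked by Pc6; b8: attacked by Pa7.
Legal moves for Black: none.
In check with no legal moves → checkmate.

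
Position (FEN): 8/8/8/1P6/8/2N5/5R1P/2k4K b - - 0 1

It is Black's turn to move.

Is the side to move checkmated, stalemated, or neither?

stalemate

Black to move; black king on c1.
In check: no.
King squares — b1: attacked by Nc3; d1: attacked by Nc3; b2: attacked by Rf2; c2: attacked by Rf2; d2: attacked by Rf2.
Legal moves for Black: none.
Not in check and no legal moves → stalemate.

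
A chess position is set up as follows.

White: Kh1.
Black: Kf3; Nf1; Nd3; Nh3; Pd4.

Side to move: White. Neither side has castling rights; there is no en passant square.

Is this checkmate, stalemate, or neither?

White to move; white king on h1.
In check: no.
King squares — g1: attacked by Nh3; g2: attacked by Kf3; h2: attacked by Nf1.
Legal moves for White: none.
Not in check and no legal moves → stalemate.

stalemate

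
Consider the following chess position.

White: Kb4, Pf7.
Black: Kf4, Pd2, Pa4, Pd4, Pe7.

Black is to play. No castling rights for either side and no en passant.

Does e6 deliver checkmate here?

no

After e6: white king on b4; in check: no.
White is not in check, so this cannot be checkmate.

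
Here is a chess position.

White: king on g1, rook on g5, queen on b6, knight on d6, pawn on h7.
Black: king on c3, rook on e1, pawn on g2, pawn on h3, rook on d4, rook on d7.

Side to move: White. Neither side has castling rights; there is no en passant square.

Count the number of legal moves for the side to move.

White to move; king on g1.
In check: yes, from the black rook on e1.
Legal moves: Kh2, Kf2.
Count: 2.

2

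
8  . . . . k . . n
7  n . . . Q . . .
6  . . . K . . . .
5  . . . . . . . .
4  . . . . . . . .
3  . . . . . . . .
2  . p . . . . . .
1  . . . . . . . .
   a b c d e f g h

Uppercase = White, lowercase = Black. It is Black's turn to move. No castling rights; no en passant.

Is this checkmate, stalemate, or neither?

checkmate

Black to move; black king on e8.
In check: yes, from the white queen on e7.
King squares — d7: attacked by Kd6; e7: attacked by Kd6; f7: attacked by Qe7; d8: attacked by Qe7; f8: attacked by Qe7.
Legal moves for Black: none.
In check with no legal moves → checkmate.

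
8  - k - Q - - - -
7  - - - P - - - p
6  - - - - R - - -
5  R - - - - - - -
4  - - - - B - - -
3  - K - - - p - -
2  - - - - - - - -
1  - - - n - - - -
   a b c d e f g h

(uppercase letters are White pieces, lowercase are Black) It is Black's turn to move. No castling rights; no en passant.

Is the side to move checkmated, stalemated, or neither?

Black to move; black king on b8.
In check: yes, from the white queen on d8.
King squares — a7: attacked by Ra5; b7: attacked by Be4; c7: attacked by Qd8; a8: attacked by Be4; c8: attacked by Pd7.
Legal moves for Black: none.
In check with no legal moves → checkmate.

checkmate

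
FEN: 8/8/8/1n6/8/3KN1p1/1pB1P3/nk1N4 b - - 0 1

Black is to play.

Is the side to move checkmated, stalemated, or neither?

Black to move; black king on b1.
In check: yes, from the white bishop on c2.
Legal moves for Black: Ka2, Kc1, Nxc2.
Black is in check but has 3 legal moves → neither.

neither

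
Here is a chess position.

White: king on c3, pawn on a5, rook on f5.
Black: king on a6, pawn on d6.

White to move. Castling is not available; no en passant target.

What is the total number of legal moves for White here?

White to move; king on c3.
In check: no.
Legal moves: Rf8, Rf7, Rf6, Rh5, Rg5, Re5, Rd5, Rc5, Rb5, Rf4, Rf3, Rf2, Rf1, Kd4, Kc4, Kb4, Kd3, Kb3, Kd2, Kc2, Kb2.
Count: 21.

21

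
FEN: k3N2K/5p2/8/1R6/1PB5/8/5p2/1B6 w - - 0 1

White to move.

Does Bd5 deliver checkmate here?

no

After Bd5: black king on a8; in check: yes, from the white bishop on d5.
Black has 1 legal reply: Ka7.
In check but a legal move exists → not checkmate.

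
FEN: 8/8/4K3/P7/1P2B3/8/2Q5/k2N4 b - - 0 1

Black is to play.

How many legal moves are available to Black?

0

Black to move; king on a1.
In check: no.
Legal moves: none.
Count: 0.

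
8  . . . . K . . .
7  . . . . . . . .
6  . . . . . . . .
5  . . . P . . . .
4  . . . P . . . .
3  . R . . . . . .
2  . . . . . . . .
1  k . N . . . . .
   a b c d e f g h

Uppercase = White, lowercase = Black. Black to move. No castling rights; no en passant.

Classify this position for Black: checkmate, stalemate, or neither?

Black to move; black king on a1.
In check: no.
King squares — b1: attacked by Rb3; a2: attacked by Nc1; b2: attacked by Rb3.
Legal moves for Black: none.
Not in check and no legal moves → stalemate.

stalemate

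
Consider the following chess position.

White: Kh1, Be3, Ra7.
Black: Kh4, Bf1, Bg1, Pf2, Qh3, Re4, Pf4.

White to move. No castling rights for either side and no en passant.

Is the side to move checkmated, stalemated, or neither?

White to move; white king on h1.
In check: yes, from the black queen on h3.
King squares — g1: attacked by Pf2; g2: attacked by Bf1; h2: attacked by Bg1.
Legal moves for White: none.
In check with no legal moves → checkmate.

checkmate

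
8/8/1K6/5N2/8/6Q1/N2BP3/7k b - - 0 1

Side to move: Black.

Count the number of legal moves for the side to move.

0

Black to move; king on h1.
In check: no.
Legal moves: none.
Count: 0.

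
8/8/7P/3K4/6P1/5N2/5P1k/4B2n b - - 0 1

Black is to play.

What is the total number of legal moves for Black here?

2

Black to move; king on h2.
In check: yes, from the white knight on f3.
Legal moves: Kh3, Kg2.
Count: 2.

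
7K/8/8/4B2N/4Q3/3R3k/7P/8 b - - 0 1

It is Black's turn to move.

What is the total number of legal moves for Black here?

0

Black to move; king on h3.
In check: yes, from the white rook on d3.
Legal moves: none.
Count: 0.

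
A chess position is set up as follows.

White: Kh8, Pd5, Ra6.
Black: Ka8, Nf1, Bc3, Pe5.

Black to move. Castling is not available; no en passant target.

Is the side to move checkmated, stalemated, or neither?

neither

Black to move; black king on a8.
In check: yes, from the white rook on a6.
King squares — a7: attacked by Ra6; b7: available; b8: available.
Legal moves for Black: Kb8, Kb7.
Black is in check but has 2 legal moves → neither.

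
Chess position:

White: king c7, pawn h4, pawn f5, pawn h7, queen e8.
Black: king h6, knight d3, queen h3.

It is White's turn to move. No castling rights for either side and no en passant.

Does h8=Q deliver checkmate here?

After h8=Q: black king on h6; in check: yes, from the white queen on h8.
King squares — g5: attacked by Ph4; h5: attacked by Qe8; g6: attacked by Pf5; g7: attacked by Qh8; h7: attacked by Qh8.
Black has no legal moves → checkmate.

yes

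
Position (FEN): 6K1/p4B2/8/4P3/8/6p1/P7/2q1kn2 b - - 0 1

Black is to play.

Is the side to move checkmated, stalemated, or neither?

Black to move; black king on e1.
In check: no.
Legal moves for Black include: Ne3, Nh2, Nd2, Kf2, Ke2, Kd2, Kd1, Qc8+, Qc7, Qh6, Qc6, Qg5+, Qc5, Qf4, Qc4, Qe3, Qc3, Qa3, ... (list truncated; more exist).
Black has legal moves and is not in check → neither.

neither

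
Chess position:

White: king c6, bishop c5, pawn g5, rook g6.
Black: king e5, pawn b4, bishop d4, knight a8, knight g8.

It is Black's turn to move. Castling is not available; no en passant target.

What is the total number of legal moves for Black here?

Black to move; king on e5.
In check: no.
Legal moves: Ne7+, Nh6, Nf6, Nc7, Nb6, Kf5, Kf4, Ke4, Bxc5, Be3, Bc3, Bf2, Bb2, Bg1, Ba1, b3.
Count: 16.

16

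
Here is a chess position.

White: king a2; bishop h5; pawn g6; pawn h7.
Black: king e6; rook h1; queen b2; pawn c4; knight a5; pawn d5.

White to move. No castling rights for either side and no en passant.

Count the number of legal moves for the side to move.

White to move; king on a2.
In check: yes, from the black queen on b2.
Legal moves: Kxb2.
Count: 1.

1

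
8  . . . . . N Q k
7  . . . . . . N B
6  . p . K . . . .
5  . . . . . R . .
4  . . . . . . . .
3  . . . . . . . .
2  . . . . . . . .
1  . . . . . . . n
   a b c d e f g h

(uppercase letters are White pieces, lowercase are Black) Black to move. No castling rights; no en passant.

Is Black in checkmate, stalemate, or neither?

Black to move; black king on h8.
In check: yes, from the white queen on g8.
King squares — g7: attacked by Qg8; h7: attacked by Nf8; g8: attacked by Bh7.
Legal moves for Black: none.
In check with no legal moves → checkmate.

checkmate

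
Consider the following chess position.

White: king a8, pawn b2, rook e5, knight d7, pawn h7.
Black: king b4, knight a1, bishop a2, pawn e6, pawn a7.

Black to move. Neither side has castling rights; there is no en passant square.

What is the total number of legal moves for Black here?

Black to move; king on b4.
In check: no.
Legal moves: Kc4, Ka4, Kb3, Bd5+, Bc4, Bb3, Bb1, Nb3, Nc2, a6, a5.
Count: 11.

11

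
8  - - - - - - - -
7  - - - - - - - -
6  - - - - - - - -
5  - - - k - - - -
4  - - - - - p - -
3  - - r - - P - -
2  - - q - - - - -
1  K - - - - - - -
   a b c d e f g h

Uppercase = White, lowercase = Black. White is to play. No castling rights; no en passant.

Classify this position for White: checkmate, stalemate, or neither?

stalemate

White to move; white king on a1.
In check: no.
King squares — b1: attacked by Qc2; a2: attacked by Qc2; b2: attacked by Qc2.
Legal moves for White: none.
Not in check and no legal moves → stalemate.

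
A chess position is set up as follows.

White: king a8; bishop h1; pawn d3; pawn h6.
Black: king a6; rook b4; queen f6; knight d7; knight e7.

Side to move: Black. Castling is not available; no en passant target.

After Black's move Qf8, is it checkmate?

After Qf8: white king on a8; in check: yes, from the black queen on f8.
King squares — a7: attacked by Ka6; b7: attacked by Rb4; b8: attacked by Rb4.
White has no legal moves → checkmate.

yes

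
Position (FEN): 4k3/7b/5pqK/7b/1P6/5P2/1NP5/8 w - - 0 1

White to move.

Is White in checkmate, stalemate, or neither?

White to move; white king on h6.
In check: yes, from the black queen on g6.
King squares — g5: attacked by Pf6; h5: attacked by Qg6; g6: attacked by Bh5; g7: attacked by Qg6; h7: attacked by Qg6.
Legal moves for White: none.
In check with no legal moves → checkmate.

checkmate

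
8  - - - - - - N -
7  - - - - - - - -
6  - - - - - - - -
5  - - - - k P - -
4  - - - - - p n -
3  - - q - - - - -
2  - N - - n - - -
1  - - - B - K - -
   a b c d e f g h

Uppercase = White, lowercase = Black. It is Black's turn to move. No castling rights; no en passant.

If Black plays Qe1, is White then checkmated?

no

After Qe1: white king on f1; in check: yes, from the black queen on e1.
White has 2 legal replies: Kg2, Kxe1.
In check but a legal move exists → not checkmate.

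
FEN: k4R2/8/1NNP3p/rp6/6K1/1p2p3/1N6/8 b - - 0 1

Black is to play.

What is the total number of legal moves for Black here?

1

Black to move; king on a8.
In check: yes, from the white knight on b6 and the white rook on f8.
Legal moves: Kb7.
Count: 1.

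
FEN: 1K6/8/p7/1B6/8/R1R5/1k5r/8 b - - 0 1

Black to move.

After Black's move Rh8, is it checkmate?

no

After Rh8: white king on b8; in check: yes, from the black rook on h8.
White has 5 legal replies: Kc7, Kb7, Ka7, Be8, Rc8.
In check but a legal move exists → not checkmate.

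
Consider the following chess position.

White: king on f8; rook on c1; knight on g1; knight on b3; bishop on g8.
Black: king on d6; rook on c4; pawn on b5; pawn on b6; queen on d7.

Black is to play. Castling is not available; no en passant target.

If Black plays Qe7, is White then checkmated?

After Qe7: white king on f8; in check: yes, from the black queen on e7.
King squares — e7: attacked by Kd6; f7: attacked by Qe7; g7: attacked by Qe7; e8: attacked by Qe7; g8: own bishop.
White has no legal moves → checkmate.

yes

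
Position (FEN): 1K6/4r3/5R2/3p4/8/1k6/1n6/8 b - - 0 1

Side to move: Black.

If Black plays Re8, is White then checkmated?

After Re8: white king on b8; in check: yes, from the black rook on e8.
White has 3 legal replies: Kc7, Kb7, Ka7.
In check but a legal move exists → not checkmate.

no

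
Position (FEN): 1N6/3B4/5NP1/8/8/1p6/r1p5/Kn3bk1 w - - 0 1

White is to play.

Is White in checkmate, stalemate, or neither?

checkmate

White to move; white king on a1.
In check: yes, from the black rook on a2.
King squares — b1: attacked by Pc2; a2: attacked by Pb3; b2: attacked by Ra2.
Legal moves for White: none.
In check with no legal moves → checkmate.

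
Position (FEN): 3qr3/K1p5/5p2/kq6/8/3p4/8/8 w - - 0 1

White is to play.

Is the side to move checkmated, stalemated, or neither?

White to move; white king on a7.
In check: no.
King squares — a6: attacked by Ka5; b6: attacked by Ka5; b7: attacked by Qb5; a8: attacked by Qd8; b8: attacked by Qb5.
Legal moves for White: none.
Not in check and no legal moves → stalemate.

stalemate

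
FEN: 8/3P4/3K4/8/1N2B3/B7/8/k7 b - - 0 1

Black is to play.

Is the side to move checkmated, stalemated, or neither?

Black to move; black king on a1.
In check: no.
King squares — b1: attacked by Be4; a2: attacked by Nb4; b2: attacked by Ba3.
Legal moves for Black: none.
Not in check and no legal moves → stalemate.

stalemate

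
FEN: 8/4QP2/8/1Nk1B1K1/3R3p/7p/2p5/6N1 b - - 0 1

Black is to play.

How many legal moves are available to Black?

Black to move; king on c5.
In check: yes, from the white queen on e7.
Legal moves: Kc6, Kb6, Kxb5.
Count: 3.

3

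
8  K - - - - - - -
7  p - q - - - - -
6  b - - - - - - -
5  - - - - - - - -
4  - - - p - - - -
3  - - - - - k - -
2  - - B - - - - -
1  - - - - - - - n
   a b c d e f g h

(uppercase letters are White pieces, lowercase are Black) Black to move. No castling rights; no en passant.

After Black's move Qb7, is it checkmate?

yes

After Qb7: white king on a8; in check: yes, from the black queen on b7.
King squares — a7: attacked by Qb7; b7: attacked by Ba6; b8: attacked by Qb7.
White has no legal moves → checkmate.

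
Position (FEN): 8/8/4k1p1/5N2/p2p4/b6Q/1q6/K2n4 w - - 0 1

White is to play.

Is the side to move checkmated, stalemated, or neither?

White to move; white king on a1.
In check: yes, from the black queen on b2.
King squares — b1: attacked by Qb2; a2: attacked by Qb2; b2: attacked by Nd1.
Legal moves for White: none.
In check with no legal moves → checkmate.

checkmate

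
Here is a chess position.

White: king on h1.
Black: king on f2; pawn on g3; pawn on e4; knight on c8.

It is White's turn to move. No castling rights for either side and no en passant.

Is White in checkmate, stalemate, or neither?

stalemate

White to move; white king on h1.
In check: no.
King squares — g1: attacked by Kf2; g2: attacked by Kf2; h2: attacked by Pg3.
Legal moves for White: none.
Not in check and no legal moves → stalemate.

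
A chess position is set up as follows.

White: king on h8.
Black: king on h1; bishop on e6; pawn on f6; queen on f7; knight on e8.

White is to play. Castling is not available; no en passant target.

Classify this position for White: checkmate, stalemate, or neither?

stalemate

White to move; white king on h8.
In check: no.
King squares — g7: attacked by Qf7; h7: attacked by Qf7; g8: attacked by Qf7.
Legal moves for White: none.
Not in check and no legal moves → stalemate.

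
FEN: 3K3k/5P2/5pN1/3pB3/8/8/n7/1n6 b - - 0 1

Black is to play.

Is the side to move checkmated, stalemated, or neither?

neither

Black to move; black king on h8.
In check: yes, from the white knight on g6.
King squares — g7: available; h7: available; g8: attacked by Pf7.
Legal moves for Black: Kh7, Kg7.
Black is in check but has 2 legal moves → neither.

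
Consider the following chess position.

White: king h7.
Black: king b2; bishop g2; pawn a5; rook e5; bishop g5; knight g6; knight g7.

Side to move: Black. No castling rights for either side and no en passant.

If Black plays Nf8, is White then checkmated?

no

After Nf8: white king on h7; in check: yes, from the black knight on f8.
White has 3 legal replies: Kh8, Kg8, Kxg7.
In check but a legal move exists → not checkmate.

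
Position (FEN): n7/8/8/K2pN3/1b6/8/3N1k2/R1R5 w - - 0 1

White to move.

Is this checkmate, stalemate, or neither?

White to move; white king on a5.
In check: yes, from the black bishop on b4.
Legal moves for White: Ka6, Kb5, Kxb4, Ka4.
White is in check but has 4 legal moves → neither.

neither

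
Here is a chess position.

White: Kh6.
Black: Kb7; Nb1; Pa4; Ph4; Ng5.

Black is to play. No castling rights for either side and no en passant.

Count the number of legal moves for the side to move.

19

Black to move; king on b7.
In check: no.
Legal moves: Kc8, Kb8, Ka8, Kc7, Ka7, Kc6, Kb6, Ka6, Nh7, Nf7+, Ne6, Ne4, Nh3, Nf3, Nc3, Na3, Nd2, h3, a3.
Count: 19.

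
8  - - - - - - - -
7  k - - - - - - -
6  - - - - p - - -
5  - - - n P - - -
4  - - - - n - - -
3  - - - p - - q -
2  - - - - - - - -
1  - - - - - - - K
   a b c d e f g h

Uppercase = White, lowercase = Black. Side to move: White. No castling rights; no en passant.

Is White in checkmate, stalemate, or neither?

White to move; white king on h1.
In check: no.
King squares — g1: attacked by Qg3; g2: attacked by Qg3; h2: attacked by Qg3.
Legal moves for White: none.
Not in check and no legal moves → stalemate.

stalemate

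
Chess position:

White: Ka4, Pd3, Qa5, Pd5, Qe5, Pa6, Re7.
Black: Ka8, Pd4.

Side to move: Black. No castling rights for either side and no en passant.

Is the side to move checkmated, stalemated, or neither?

Black to move; black king on a8.
In check: no.
King squares — a7: attacked by Re7; b7: attacked by Pa6; b8: attacked by Qe5.
Legal moves for Black: none.
Not in check and no legal moves → stalemate.

stalemate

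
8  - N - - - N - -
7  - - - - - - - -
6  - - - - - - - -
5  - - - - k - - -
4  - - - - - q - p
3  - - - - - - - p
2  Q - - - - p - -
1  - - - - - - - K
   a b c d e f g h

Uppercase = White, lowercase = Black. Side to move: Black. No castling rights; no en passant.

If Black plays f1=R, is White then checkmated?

After f1=R: white king on h1; in check: yes, from the black rook on f1.
King squares — g1: attacked by Rf1; g2: attacked by Ph3; h2: attacked by Qf4.
White has no legal moves → checkmate.

yes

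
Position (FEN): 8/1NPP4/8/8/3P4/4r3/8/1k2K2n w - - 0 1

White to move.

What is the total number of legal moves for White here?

White to move; king on e1.
In check: yes, from the black rook on e3.
Legal moves: Kd2, Kf1, Kd1.
Count: 3.

3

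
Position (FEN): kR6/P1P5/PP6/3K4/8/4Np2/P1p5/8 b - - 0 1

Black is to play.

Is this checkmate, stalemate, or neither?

Black to move; black king on a8.
In check: yes, from the white rook on b8.
King squares — a7: attacked by Pb6; b7: attacked by Pa6; b8: attacked by Pa7.
Legal moves for Black: none.
In check with no legal moves → checkmate.

checkmate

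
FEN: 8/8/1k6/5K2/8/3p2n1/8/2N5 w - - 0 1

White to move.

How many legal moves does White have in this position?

White to move; king on f5.
In check: yes, from the black knight on g3.
Legal moves: Kg6, Kf6, Ke6, Kg5, Ke5, Kg4, Kf4.
Count: 7.

7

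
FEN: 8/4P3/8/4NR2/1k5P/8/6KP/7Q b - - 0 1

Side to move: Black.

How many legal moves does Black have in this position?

Black to move; king on b4.
In check: no.
Legal moves: Kc5, Kb5, Ka5, Ka4, Kc3, Kb3, Ka3.
Count: 7.

7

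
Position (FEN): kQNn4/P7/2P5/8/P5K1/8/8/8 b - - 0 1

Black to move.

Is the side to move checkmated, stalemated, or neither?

Black to move; black king on a8.
In check: yes, from the white queen on b8.
King squares — a7: attacked by Qb8; b7: attacked by Pc6; b8: attacked by Pa7.
Legal moves for Black: none.
In check with no legal moves → checkmate.

checkmate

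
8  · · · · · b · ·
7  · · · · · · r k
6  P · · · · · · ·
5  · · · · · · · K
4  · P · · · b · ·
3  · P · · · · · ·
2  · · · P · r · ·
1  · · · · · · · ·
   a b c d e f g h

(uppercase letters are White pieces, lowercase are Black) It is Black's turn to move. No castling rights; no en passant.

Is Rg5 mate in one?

no

After Rg5: white king on h5; in check: yes, from the black rook on g5.
White has 1 legal reply: Kh4.
In check but a legal move exists → not checkmate.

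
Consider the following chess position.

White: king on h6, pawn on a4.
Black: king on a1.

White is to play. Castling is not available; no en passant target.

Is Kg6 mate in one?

no

After Kg6: black king on a1; in check: no.
Black is not in check, so this cannot be checkmate.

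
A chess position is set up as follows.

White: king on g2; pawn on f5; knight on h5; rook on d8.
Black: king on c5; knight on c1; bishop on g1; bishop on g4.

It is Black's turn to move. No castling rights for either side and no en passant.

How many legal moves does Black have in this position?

Black to move; king on c5.
In check: no.
Legal moves: Kc6, Kb6, Kb5, Kc4, Kb4, Bxh5, Bxf5, Bh3+, Bf3+, Be2, Bd1, Bd4, Be3, Bh2, Bf2, Nd3, Nb3, Ne2, Na2.
Count: 19.

19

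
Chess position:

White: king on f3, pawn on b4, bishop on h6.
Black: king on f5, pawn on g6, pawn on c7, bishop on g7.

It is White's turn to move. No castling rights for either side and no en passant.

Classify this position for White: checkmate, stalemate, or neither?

neither

White to move; white king on f3.
In check: no.
Legal moves for White: Bxg7, Bg5, Bf4, Be3, Bd2, Bc1, Kg3, Ke3, Kg2, Kf2, Ke2, b5.
White has 12 legal moves and is not in check → neither.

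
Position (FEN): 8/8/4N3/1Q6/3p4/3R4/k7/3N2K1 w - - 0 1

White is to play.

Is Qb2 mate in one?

After Qb2: black king on a2; in check: yes, from the white queen on b2.
King squares — a1: attacked by Qb2; b1: attacked by Qb2; b2: attacked by Nd1; a3: attacked by Qb2; b3: attacked by Qb2.
Black has no legal moves → checkmate.

yes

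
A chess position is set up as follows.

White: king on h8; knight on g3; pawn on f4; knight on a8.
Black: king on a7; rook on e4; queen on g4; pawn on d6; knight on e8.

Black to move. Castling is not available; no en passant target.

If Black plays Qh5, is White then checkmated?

After Qh5: white king on h8; in check: yes, from the black queen on h5.
White has 2 legal replies: Kg8, Nxh5.
In check but a legal move exists → not checkmate.

no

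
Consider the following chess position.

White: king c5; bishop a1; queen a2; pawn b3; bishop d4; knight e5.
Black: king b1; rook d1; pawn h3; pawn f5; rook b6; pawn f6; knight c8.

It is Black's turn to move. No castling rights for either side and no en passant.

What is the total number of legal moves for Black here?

2

Black to move; king on b1.
In check: yes, from the white queen on a2.
Legal moves: Kxa2, Kc1.
Count: 2.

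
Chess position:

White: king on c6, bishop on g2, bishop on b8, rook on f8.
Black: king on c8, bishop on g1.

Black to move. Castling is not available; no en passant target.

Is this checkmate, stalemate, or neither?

checkmate

Black to move; black king on c8.
In check: yes, from the white rook on f8.
King squares — b7: attacked by Kc6; c7: attacked by Kc6; d7: attacked by Kc6; b8: attacked by Rf8; d8: attacked by Rf8.
Legal moves for Black: none.
In check with no legal moves → checkmate.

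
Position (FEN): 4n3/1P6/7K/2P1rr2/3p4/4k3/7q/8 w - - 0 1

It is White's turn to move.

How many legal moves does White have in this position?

White to move; king on h6.
In check: yes, from the black queen on h2.
Legal moves: Kg6.
Count: 1.

1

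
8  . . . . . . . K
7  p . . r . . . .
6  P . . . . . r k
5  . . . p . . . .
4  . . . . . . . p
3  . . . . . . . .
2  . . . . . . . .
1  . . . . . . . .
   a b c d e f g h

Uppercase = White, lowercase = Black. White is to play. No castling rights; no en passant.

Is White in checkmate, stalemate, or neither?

White to move; white king on h8.
In check: no.
King squares — g7: attacked by Rg6; h7: attacked by Kh6; g8: attacked by Rg6.
Legal moves for White: none.
Not in check and no legal moves → stalemate.

stalemate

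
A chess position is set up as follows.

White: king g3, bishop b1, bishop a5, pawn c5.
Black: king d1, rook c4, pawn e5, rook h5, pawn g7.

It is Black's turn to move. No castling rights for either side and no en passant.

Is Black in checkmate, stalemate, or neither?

Black to move; black king on d1.
In check: no.
Legal moves for Black include: Rh8, Rh7, Rh6, Rg5+, Rf5, Rhh4, Rh3+, Rh2, Rh1, Rxc5, Rch4, Rg4+, Rf4, Re4, Rd4, Rb4, Ra4, Rc3+, ... (list truncated; more exist).
Black has legal moves and is not in check → neither.

neither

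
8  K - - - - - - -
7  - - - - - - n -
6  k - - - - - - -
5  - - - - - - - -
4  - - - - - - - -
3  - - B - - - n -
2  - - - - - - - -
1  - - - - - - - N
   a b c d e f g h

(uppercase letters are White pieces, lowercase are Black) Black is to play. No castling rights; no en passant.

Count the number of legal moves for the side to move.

Black to move; king on a6.
In check: no.
Legal moves: Ne8, Ne6, N7h5, N7f5, Kb6, Kb5, N3h5, N3f5, Ne4, Ne2, Nxh1, Nf1.
Count: 12.

12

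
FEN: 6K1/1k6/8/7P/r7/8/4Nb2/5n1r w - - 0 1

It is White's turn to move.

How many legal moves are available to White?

12

White to move; king on g8.
In check: no.
Legal moves: Kh8, Kf8, Kh7, Kg7, Kf7, Nf4, Nd4, Ng3, Nc3, Ng1, Nc1, h6.
Count: 12.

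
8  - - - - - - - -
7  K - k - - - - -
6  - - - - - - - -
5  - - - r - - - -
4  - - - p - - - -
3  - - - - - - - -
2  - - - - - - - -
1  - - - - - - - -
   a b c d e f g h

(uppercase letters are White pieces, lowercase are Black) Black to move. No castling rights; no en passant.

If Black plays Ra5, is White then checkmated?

After Ra5: white king on a7; in check: yes, from the black rook on a5.
King squares — a6: attacked by Ra5; b6: attacked by Kc7; b7: attacked by Kc7; a8: attacked by Ra5; b8: attacked by Kc7.
White has no legal moves → checkmate.

yes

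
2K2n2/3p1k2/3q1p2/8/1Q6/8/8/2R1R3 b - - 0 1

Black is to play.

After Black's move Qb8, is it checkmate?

no

After Qb8: white king on c8; in check: yes, from the black queen on b8.
White has 2 legal replies: Kxb8, Qxb8.
In check but a legal move exists → not checkmate.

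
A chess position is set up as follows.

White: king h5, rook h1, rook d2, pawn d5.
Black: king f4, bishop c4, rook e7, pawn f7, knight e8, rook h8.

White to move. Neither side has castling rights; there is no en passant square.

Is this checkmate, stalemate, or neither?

checkmate

White to move; white king on h5.
In check: yes, from the black rook on h8.
King squares — g4: attacked by Kf4; h4: attacked by Rh8; g5: attacked by Kf4; g6: attacked by Pf7; h6: attacked by Rh8.
Legal moves for White: none.
In check with no legal moves → checkmate.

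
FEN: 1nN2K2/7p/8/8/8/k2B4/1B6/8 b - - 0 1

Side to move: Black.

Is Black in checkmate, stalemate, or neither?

Black to move; black king on a3.
In check: yes, from the white bishop on b2.
King squares — a2: available; b2: available; b3: available; a4: available; b4: available.
Legal moves for Black: Kb4, Ka4, Kb3, Kxb2, Ka2.
Black is in check but has 5 legal moves → neither.

neither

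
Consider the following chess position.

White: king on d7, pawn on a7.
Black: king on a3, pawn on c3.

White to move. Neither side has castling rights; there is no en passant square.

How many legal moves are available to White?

White to move; king on d7.
In check: no.
Legal moves: Ke8, Kd8, Kc8, Ke7, Kc7, Ke6, Kd6, Kc6, a8=Q+, a8=R+, a8=B, a8=N.
Count: 12.

12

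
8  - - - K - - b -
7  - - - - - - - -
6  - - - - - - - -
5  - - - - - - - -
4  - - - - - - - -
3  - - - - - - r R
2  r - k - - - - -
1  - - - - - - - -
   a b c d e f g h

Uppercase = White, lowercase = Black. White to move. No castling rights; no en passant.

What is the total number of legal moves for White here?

White to move; king on d8.
In check: no.
Legal moves: Ke8, Kc8, Ke7, Kd7, Kc7, Rh8, Rh7, Rh6, Rh5, Rh4, Rxg3, Rh2+, Rh1.
Count: 13.

13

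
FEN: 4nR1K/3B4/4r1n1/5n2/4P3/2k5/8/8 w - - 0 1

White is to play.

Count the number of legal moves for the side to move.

2

White to move; king on h8.
In check: yes, from the black knight on g6.
Legal moves: Kg8, Kh7.
Count: 2.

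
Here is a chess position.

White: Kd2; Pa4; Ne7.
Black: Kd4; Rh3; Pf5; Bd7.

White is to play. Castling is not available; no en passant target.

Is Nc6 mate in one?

After Nc6: black king on d4; in check: yes, from the white knight on c6.
Black has 5 legal replies: Kd5, Kc5, Ke4, Kc4, Bxc6.
In check but a legal move exists → not checkmate.

no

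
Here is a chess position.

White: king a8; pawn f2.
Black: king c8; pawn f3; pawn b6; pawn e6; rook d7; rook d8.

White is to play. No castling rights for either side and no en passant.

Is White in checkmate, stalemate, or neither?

stalemate

White to move; white king on a8.
In check: no.
King squares — a7: attacked by Rd7; b7: attacked by Rd7; b8: attacked by Kc8.
Legal moves for White: none.
Not in check and no legal moves → stalemate.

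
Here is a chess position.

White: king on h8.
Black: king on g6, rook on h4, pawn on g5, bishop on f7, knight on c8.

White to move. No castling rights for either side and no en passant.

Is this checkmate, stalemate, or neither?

checkmate

White to move; white king on h8.
In check: yes, from the black rook on h4.
King squares — g7: attacked by Kg6; h7: attacked by Rh4; g8: attacked by Bf7.
Legal moves for White: none.
In check with no legal moves → checkmate.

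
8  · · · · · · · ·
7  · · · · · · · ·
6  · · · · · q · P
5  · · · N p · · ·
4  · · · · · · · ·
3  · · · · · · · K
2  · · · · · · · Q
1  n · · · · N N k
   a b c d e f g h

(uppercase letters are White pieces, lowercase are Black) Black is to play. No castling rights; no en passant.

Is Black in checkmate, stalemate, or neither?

Black to move; black king on h1.
In check: yes, from the white queen on h2.
King squares — g1: attacked by Qh2; g2: attacked by Qh2; h2: attacked by Nf1.
Legal moves for Black: none.
In check with no legal moves → checkmate.

checkmate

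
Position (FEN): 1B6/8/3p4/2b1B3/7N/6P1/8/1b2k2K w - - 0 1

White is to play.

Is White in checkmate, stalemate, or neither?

neither

White to move; white king on h1.
In check: no.
Legal moves for White include: Bc7, Ba7, Bbxd6, Bh8, Bg7, Bf6, Bexd6, Bf4, Bd4, Bc3+, Bb2, Ba1, Ng6, Nf5, Nf3+, Ng2+, Kh2, Kg2, ... (list truncated; more exist).
White has legal moves and is not in check → neither.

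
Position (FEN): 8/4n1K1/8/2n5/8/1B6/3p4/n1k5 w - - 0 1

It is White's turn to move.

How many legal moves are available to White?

White to move; king on g7.
In check: no.
Legal moves: Kh8, Kf8, Kh7, Kf7, Kh6, Kf6, Bg8, Bf7, Be6, Bd5, Bc4, Ba4, Bc2, Ba2, Bd1.
Count: 15.

15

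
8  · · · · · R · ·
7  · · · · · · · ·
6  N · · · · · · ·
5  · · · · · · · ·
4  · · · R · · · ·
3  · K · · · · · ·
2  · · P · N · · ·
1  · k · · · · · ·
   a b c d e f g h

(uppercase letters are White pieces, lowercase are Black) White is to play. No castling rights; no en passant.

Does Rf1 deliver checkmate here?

yes

After Rf1: black king on b1; in check: yes, from the white rook on f1.
King squares — a1: attacked by Rf1; c1: attacked by Rf1; a2: attacked by Kb3; b2: attacked by Kb3; c2: attacked by Kb3.
Black has no legal moves → checkmate.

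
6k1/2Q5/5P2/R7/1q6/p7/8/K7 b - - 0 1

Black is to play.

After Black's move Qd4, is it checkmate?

no

After Qd4: white king on a1; in check: yes, from the black queen on d4.
White has 3 legal replies: Ka2, Kb1, Qc3.
In check but a legal move exists → not checkmate.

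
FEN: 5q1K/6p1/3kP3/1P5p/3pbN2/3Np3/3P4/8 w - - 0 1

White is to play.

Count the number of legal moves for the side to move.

0

White to move; king on h8.
In check: yes, from the black queen on f8.
Legal moves: none.
Count: 0.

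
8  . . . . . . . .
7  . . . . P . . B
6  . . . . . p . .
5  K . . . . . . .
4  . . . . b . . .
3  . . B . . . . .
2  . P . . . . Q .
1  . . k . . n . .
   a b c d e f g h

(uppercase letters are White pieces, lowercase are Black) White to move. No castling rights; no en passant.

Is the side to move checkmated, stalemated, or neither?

White to move; white king on a5.
In check: no.
Legal moves for White include: Bg8, Bg6, Bf5, Bxe4, Kb6, Ka6, Kb5, Kb4, Ka4, Bxf6, Be5, Bd4, Bb4, Bd2+, Be1, Qg8, Qg7, Qg6, ... (list truncated; more exist).
White has legal moves and is not in check → neither.

neither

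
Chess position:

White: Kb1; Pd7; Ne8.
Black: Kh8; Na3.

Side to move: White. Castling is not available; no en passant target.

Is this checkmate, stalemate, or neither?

neither

White to move; white king on b1.
In check: yes, from the black knight on a3.
Legal moves for White: Kb2, Ka2, Kc1, Ka1.
White is in check but has 4 legal moves → neither.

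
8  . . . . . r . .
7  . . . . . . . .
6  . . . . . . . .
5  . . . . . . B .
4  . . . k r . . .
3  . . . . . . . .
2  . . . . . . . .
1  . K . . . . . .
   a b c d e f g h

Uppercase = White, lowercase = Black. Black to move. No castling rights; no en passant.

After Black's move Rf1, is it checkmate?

no

After Rf1: white king on b1; in check: yes, from the black rook on f1.
White has 4 legal replies: Kc2, Kb2, Ka2, Bc1.
In check but a legal move exists → not checkmate.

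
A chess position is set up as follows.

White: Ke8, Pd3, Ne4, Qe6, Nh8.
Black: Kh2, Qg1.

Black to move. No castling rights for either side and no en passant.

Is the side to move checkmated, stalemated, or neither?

neither

Black to move; black king on h2.
In check: no.
Legal moves for Black include: Kg2, Kh1, Qg8+, Qg7, Qa7, Qg6+, Qb6, Qg5, Qc5, Qg4, Qd4, Qg3, Qe3, Qg2, Qf2, Qh1, Qf1, Qe1, ... (list truncated; more exist).
Black has legal moves and is not in check → neither.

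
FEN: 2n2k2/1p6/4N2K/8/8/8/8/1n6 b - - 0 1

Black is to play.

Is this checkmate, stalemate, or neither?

neither

Black to move; black king on f8.
In check: yes, from the white knight on e6.
King squares — e7: available; f7: available; g7: attacked by Ne6; e8: available; g8: available.
Legal moves for Black: Kg8, Ke8, Kf7, Ke7.
Black is in check but has 4 legal moves → neither.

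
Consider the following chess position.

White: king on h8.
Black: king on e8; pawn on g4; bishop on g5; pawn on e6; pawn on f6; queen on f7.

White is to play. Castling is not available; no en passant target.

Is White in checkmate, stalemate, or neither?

stalemate

White to move; white king on h8.
In check: no.
King squares — g7: attacked by Qf7; h7: attacked by Qf7; g8: attacked by Qf7.
Legal moves for White: none.
Not in check and no legal moves → stalemate.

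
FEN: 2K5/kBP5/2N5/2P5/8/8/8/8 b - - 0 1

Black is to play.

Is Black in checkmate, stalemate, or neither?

Black to move; black king on a7.
In check: yes, from the white knight on c6.
King squares — a6: attacked by Bb7; b6: attacked by Pc5; b7: attacked by Kc8; a8: attacked by Bb7; b8: attacked by Nc6.
Legal moves for Black: none.
In check with no legal moves → checkmate.

checkmate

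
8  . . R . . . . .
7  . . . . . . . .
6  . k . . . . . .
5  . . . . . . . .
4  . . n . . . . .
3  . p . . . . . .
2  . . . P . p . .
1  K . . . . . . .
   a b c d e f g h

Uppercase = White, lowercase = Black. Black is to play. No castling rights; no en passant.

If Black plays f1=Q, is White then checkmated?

After f1=Q: white king on a1; in check: yes, from the black queen on f1.
King squares — b1: attacked by Qf1; a2: attacked by Pb3; b2: attacked by Nc4.
White has no legal moves → checkmate.

yes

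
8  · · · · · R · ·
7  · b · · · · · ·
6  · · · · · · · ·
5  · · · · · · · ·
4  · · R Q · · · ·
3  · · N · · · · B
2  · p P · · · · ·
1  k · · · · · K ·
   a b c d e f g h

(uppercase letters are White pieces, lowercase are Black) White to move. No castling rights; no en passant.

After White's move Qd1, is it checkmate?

no

After Qd1: black king on a1; in check: yes, from the white queen on d1.
Black has 4 legal replies: b1=Q, b1=R, b1=B, b1=N.
In check but a legal move exists → not checkmate.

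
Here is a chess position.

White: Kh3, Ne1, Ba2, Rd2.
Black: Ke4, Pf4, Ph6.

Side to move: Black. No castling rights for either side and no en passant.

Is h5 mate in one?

no

After h5: white king on h3; in check: no.
White is not in check, so this cannot be checkmate.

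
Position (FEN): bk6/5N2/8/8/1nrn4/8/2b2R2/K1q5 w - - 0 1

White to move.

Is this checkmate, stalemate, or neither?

checkmate

White to move; white king on a1.
In check: yes, from the black queen on c1.
King squares — b1: attacked by Qc1; a2: attacked by Nb4; b2: attacked by Qc1.
Legal moves for White: none.
In check with no legal moves → checkmate.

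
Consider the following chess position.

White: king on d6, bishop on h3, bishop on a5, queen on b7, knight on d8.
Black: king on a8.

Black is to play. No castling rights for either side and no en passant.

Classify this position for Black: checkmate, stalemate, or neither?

checkmate

Black to move; black king on a8.
In check: yes, from the white queen on b7.
King squares — a7: attacked by Qb7; b7: attacked by Nd8; b8: attacked by Qb7.
Legal moves for Black: none.
In check with no legal moves → checkmate.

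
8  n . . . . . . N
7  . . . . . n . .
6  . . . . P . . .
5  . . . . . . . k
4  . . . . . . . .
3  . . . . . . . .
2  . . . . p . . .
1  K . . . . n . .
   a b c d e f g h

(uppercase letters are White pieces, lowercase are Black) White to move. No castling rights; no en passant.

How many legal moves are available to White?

White to move; king on a1.
In check: no.
Legal moves: Nxf7, Ng6, Kb2, Ka2, Kb1, exf7, e7.
Count: 7.

7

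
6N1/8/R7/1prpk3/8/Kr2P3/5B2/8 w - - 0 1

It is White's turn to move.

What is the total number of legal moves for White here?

White to move; king on a3.
In check: yes, from the black rook on b3.
Legal moves: Kxb3, Ka2.
Count: 2.

2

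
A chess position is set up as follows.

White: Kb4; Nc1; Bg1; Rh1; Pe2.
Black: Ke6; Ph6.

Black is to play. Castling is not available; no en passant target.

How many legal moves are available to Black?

Black to move; king on e6.
In check: no.
Legal moves: Kf7, Ke7, Kd7, Kf6, Kd6, Kf5, Ke5, Kd5, h5.
Count: 9.

9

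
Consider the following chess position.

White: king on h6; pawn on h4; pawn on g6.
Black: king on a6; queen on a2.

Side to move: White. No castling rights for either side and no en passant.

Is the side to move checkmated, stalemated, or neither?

White to move; white king on h6.
In check: no.
Legal moves for White: Kh7, Kg7, Kh5, Kg5, g7, h5.
White has 6 legal moves and is not in check → neither.

neither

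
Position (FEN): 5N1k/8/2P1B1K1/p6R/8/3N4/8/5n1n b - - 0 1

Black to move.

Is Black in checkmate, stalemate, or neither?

checkmate

Black to move; black king on h8.
In check: yes, from the white rook on h5.
King squares — g7: attacked by Kg6; h7: attacked by Rh5; g8: attacked by Be6.
Legal moves for Black: none.
In check with no legal moves → checkmate.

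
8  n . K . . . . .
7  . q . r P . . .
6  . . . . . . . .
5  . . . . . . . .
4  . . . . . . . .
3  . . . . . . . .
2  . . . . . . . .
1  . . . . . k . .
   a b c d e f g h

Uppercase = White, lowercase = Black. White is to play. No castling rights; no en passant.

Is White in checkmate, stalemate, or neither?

White to move; white king on c8.
In check: yes, from the black queen on b7.
King squares — b7: attacked by Rd7; c7: attacked by Qb7; d7: attacked by Qb7; b8: attacked by Qb7; d8: attacked by Rd7.
Legal moves for White: none.
In check with no legal moves → checkmate.

checkmate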